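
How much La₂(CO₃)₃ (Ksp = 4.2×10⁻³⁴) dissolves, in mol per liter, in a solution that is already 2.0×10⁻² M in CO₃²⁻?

3.6×10⁻¹⁵ M

La₂(CO₃)₃(s) ⇌ 2 La³⁺(aq) + 3 CO₃²⁻(aq)
CO₃²⁻ is already present at 2.0×10⁻² M. If s mol/L of La₂(CO₃)₃ dissolves, [La³⁺] = 2s while [CO₃²⁻] ≈ 2.0×10⁻² M.
Ksp = [La³⁺]^2[CO₃²⁻]^3 = (2s)^2(2.0×10⁻²)^3
(2s)^2 = 4.2×10⁻³⁴ / (2.0×10⁻²)^3 = 5.3×10⁻²⁹
s = 3.6×10⁻¹⁵ M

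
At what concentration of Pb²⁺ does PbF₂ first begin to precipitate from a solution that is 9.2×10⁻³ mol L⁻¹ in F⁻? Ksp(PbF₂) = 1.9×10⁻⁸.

Precipitation of each salt begins when its ion product equals Ksp.
PbF₂(s) ⇌ Pb²⁺(aq) + 2 F⁻(aq)
Ksp = [Pb²⁺][F⁻]^2 = [Pb²⁺](9.2×10⁻³)^2
[Pb²⁺] = 1.9×10⁻⁸ / (9.2×10⁻³)^2 = 2.2×10⁻⁴
[Pb²⁺] = 2.2×10⁻⁴ mol L⁻¹

2.2×10⁻⁴ M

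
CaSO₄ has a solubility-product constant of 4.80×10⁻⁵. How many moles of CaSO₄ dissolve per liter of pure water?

6.93×10⁻³ M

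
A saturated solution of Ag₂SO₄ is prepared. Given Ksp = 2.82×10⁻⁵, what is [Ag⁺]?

Ag₂SO₄(s) ⇌ 2 Ag⁺(aq) + SO₄²⁻(aq)
Call the molar solubility s, so that [Ag⁺] = 2s and [SO₄²⁻] = s.
Ksp = [Ag⁺]^2[SO₄²⁻] = (2s)^2 · s = 4s^3 = 2.82×10⁻⁵
s = 1.92×10⁻² mol/L
[Ag⁺] = 2s = 3.83×10⁻² mol/L

3.83×10⁻² M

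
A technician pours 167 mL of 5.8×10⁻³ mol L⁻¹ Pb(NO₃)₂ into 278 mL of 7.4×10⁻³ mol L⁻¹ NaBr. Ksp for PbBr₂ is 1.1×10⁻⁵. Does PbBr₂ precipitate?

No

After mixing, V = 167 mL + 278 mL = 445 mL.
[Pb²⁺] = (5.8×10⁻³)(167)/445 = 2.2×10⁻³ mol L⁻¹
[Br⁻] = (7.4×10⁻³)(278)/445 = 4.6×10⁻³ mol L⁻¹
Q = [Pb²⁺][Br⁻]^2 = 4.7×10⁻⁸
Q < Ksp (4.7×10⁻⁸ vs 1.1×10⁻⁵); the solution remains unsaturated and no precipitate forms.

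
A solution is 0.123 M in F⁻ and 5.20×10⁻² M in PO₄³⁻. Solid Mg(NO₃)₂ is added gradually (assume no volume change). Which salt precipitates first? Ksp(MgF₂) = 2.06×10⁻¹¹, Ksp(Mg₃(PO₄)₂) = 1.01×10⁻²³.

MgF₂

A salt starts to precipitate once the ion product Q reaches its Ksp.
For MgF₂: [Mg²⁺] = (Ksp/[F⁻]^2) = 1.36×10⁻⁹ M
For Mg₃(PO₄)₂: [Mg²⁺] = (Ksp/[PO₄³⁻]^2)^(1/3) = 1.55×10⁻⁷ M
Since MgF₂ needs less Mg²⁺ to reach saturation, it precipitates first.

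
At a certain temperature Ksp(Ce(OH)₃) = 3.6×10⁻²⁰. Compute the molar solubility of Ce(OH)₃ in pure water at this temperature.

Ce(OH)₃(s) ⇌ Ce³⁺(aq) + 3 OH⁻(aq)
Let s be the molar solubility. Then [Ce³⁺] = s and [OH⁻] = 3s.
Ksp = [Ce³⁺][OH⁻]^3 = s · (3s)^3 = 27s^4
27s^4 = 3.6×10⁻²⁰  ⇒  s^4 = 1.3×10⁻²¹
s = 6.0×10⁻⁶ M

6.0×10⁻⁶ M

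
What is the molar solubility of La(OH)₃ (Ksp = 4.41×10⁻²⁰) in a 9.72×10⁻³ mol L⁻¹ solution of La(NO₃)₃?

La(OH)₃(s) ⇌ La³⁺(aq) + 3 OH⁻(aq)
La³⁺ is already present at 9.72×10⁻³ mol L⁻¹. If s mol/L of La(OH)₃ dissolves, [OH⁻] = 3s while [La³⁺] ≈ 9.72×10⁻³ mol L⁻¹.
Ksp = [La³⁺][OH⁻]^3 = (9.72×10⁻³)(3s)^3
(3s)^3 = 4.41×10⁻²⁰ / (9.72×10⁻³) = 4.54×10⁻¹⁸
s = 5.52×10⁻⁷ mol L⁻¹

5.52×10⁻⁷ M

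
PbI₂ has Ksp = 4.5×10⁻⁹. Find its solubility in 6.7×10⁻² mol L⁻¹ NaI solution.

PbI₂(s) ⇌ Pb²⁺(aq) + 2 I⁻(aq)
With I⁻ already at 6.7×10⁻² mol L⁻¹ and s small, take [I⁻] ≈ 6.7×10⁻² mol L⁻¹ and [Pb²⁺] = s.
Ksp = [Pb²⁺][I⁻]^2 = s(6.7×10⁻²)^2
s = 4.5×10⁻⁹ / (6.7×10⁻²)^2 = 1.0×10⁻⁶
s = 1.0×10⁻⁶ mol L⁻¹

1.0×10⁻⁶ M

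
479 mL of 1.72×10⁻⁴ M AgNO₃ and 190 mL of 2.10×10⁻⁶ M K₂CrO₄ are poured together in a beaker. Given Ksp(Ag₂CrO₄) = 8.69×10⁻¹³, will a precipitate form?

No

Total volume after mixing = 479 + 190 = 669 mL.
[Ag⁺] = (1.72×10⁻⁴)(479)/669 = 1.23×10⁻⁴ M
[CrO₄²⁻] = (2.10×10⁻⁶)(190)/669 = 5.96×10⁻⁷ M
Q = [Ag⁺]^2[CrO₄²⁻] = 9.05×10⁻¹⁵
Since Q (9.05×10⁻¹⁵) is less than Ksp (8.69×10⁻¹³), no Ag₂CrO₄ precipitates.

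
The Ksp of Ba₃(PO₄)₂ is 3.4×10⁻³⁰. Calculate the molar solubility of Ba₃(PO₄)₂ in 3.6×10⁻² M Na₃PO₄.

4.6×10⁻¹⁰ M

Ba₃(PO₄)₂(s) ⇌ 3 Ba²⁺(aq) + 2 PO₄³⁻(aq)
Let s be the solubility of Ba₃(PO₄)₂ here. The common ion gives [PO₄³⁻] ≈ 3.6×10⁻² M, and [Ba²⁺] = 3s.
Ksp = [Ba²⁺]^3[PO₄³⁻]^2 = (3s)^3(3.6×10⁻²)^2
(3s)^3 = 3.4×10⁻³⁰ / (3.6×10⁻²)^2 = 2.6×10⁻²⁷
s = 4.6×10⁻¹⁰ M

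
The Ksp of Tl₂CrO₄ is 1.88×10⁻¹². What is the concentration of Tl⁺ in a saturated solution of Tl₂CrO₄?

1.55×10⁻⁴ M

Tl₂CrO₄(s) ⇌ 2 Tl⁺(aq) + CrO₄²⁻(aq)
Let s be the molar solubility. Then [Tl⁺] = 2s and [CrO₄²⁻] = s.
Ksp = [Tl⁺]^2[CrO₄²⁻] = (2s)^2 · s = 4s^3 = 1.88×10⁻¹²
s = 7.77×10⁻⁵ mol L⁻¹
[Tl⁺] = 2s = 1.55×10⁻⁴ mol L⁻¹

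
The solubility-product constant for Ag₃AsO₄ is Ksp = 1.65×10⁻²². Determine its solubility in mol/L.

Ag₃AsO₄(s) ⇌ 3 Ag⁺(aq) + AsO₄³⁻(aq)
If s mol/L of Ag₃AsO₄ dissolves, [Ag⁺] = 3s and [AsO₄³⁻] = s.
Ksp = [Ag⁺]^3[AsO₄³⁻] = (3s)^3 · s = 27s^4
27s^4 = 1.65×10⁻²²  ⇒  s^4 = 6.11×10⁻²⁴
s = (6.11×10⁻²⁴)^(1/4) = 1.57×10⁻⁶ M

1.57×10⁻⁶ M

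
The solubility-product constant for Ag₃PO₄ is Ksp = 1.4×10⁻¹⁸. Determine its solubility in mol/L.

Ag₃PO₄(s) ⇌ 3 Ag⁺(aq) + PO₄³⁻(aq)
Let s be the molar solubility. Then [Ag⁺] = 3s and [PO₄³⁻] = s.
Ksp = [Ag⁺]^3[PO₄³⁻] = (3s)^3 · s = 27s^4
27s^4 = 1.4×10⁻¹⁸  ⇒  s^4 = 5.2×10⁻²⁰
s = (5.2×10⁻²⁰)^(1/4) = 1.5×10⁻⁵ mol/L

1.5×10⁻⁵ M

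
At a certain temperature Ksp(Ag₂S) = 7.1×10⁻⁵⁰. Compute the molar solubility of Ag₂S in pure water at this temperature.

2.6×10⁻¹⁷ M

Ag₂S(s) ⇌ 2 Ag⁺(aq) + S²⁻(aq)
If s mol/L of Ag₂S dissolves, [Ag⁺] = 2s and [S²⁻] = s.
Ksp = [Ag⁺]^2[S²⁻] = (2s)^2 · s = 4s^3
4s^3 = 7.1×10⁻⁵⁰  ⇒  s^3 = 1.8×10⁻⁵⁰
Taking the 3rd root, s = 2.6×10⁻¹⁷ mol L⁻¹.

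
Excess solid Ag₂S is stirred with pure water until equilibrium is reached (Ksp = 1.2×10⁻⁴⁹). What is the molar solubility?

Ag₂S(s) ⇌ 2 Ag⁺(aq) + S²⁻(aq)
If s mol/L of Ag₂S dissolves, [Ag⁺] = 2s and [S²⁻] = s.
Ksp = [Ag⁺]^2[S²⁻] = (2s)^2 · s = 4s^3
4s^3 = 1.2×10⁻⁴⁹  ⇒  s^3 = 3.0×10⁻⁵⁰
s = (3.0×10⁻⁵⁰)^(1/3) = 3.1×10⁻¹⁷ mol/L

3.1×10⁻¹⁷ M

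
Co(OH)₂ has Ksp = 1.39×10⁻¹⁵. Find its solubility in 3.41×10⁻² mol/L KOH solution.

1.20×10⁻¹² M

Co(OH)₂(s) ⇌ Co²⁺(aq) + 2 OH⁻(aq)
Let s be the solubility of Co(OH)₂ here. The common ion gives [OH⁻] ≈ 3.41×10⁻² mol/L, and [Co²⁺] = s.
Ksp = [Co²⁺][OH⁻]^2 = s(3.41×10⁻²)^2
s = 1.39×10⁻¹⁵ / (3.41×10⁻²)^2 = 1.20×10⁻¹²
s = 1.20×10⁻¹² mol/L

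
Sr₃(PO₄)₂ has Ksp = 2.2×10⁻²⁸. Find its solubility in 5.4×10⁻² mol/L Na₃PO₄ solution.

1.4×10⁻⁹ M

Sr₃(PO₄)₂(s) ⇌ 3 Sr²⁺(aq) + 2 PO₄³⁻(aq)
PO₄³⁻ is already present at 5.4×10⁻² mol/L. If s mol/L of Sr₃(PO₄)₂ dissolves, [Sr²⁺] = 3s while [PO₄³⁻] ≈ 5.4×10⁻² mol/L.
Ksp = [Sr²⁺]^3[PO₄³⁻]^2 = (3s)^3(5.4×10⁻²)^2
(3s)^3 = 2.2×10⁻²⁸ / (5.4×10⁻²)^2 = 7.5×10⁻²⁶
s = 1.4×10⁻⁹ mol/L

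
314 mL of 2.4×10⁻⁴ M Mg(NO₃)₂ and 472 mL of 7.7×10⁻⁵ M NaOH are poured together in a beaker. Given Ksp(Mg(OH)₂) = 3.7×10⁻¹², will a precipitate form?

Total volume after mixing = 314 + 472 = 786 mL.
[Mg²⁺] = (2.4×10⁻⁴)(314)/786 = 9.6×10⁻⁵ M
[OH⁻] = (7.7×10⁻⁵)(472)/786 = 4.6×10⁻⁵ M
Q = [Mg²⁺][OH⁻]^2 = 2.0×10⁻¹³
Since Q (2.0×10⁻¹³) is less than Ksp (3.7×10⁻¹²), no Mg(OH)₂ precipitates.

No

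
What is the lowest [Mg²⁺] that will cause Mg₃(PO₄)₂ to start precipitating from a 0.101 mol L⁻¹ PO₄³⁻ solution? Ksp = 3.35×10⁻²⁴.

6.90×10⁻⁸ M

The threshold for precipitation is Q = Ksp.
Mg₃(PO₄)₂(s) ⇌ 3 Mg²⁺(aq) + 2 PO₄³⁻(aq)
Ksp = [Mg²⁺]^3[PO₄³⁻]^2 = [Mg²⁺]^3(0.101)^2
[Mg²⁺]^3 = 3.35×10⁻²⁴ / (0.101)^2 = 3.28×10⁻²²
[Mg²⁺] = 6.90×10⁻⁸ mol L⁻¹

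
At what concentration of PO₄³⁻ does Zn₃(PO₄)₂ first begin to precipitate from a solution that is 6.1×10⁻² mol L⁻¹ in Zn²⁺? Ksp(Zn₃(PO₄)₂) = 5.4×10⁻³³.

4.9×10⁻¹⁵ M

Precipitation of each salt begins when its ion product equals Ksp.
Zn₃(PO₄)₂(s) ⇌ 3 Zn²⁺(aq) + 2 PO₄³⁻(aq)
Ksp = [Zn²⁺]^3[PO₄³⁻]^2 = [PO₄³⁻]^2(6.1×10⁻²)^3
[PO₄³⁻]^2 = 5.4×10⁻³³ / (6.1×10⁻²)^3 = 2.4×10⁻²⁹
[PO₄³⁻] = 4.9×10⁻¹⁵ mol L⁻¹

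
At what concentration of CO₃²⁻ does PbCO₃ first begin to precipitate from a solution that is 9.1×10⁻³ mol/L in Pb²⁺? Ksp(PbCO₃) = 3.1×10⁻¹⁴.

The threshold for precipitation is Q = Ksp.
PbCO₃(s) ⇌ Pb²⁺(aq) + CO₃²⁻(aq)
Ksp = [Pb²⁺][CO₃²⁻] = [CO₃²⁻](9.1×10⁻³)
[CO₃²⁻] = 3.1×10⁻¹⁴ / (9.1×10⁻³) = 3.4×10⁻¹²
[CO₃²⁻] = 3.4×10⁻¹² mol/L

3.4×10⁻¹² M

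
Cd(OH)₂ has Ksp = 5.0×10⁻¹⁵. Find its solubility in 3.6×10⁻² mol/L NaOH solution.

3.9×10⁻¹² M

Cd(OH)₂(s) ⇌ Cd²⁺(aq) + 2 OH⁻(aq)
OH⁻ is already present at 3.6×10⁻² mol/L. If s mol/L of Cd(OH)₂ dissolves, [Cd²⁺] = s while [OH⁻] ≈ 3.6×10⁻² mol/L.
Ksp = [Cd²⁺][OH⁻]^2 = s(3.6×10⁻²)^2
s = 5.0×10⁻¹⁵ / (3.6×10⁻²)^2 = 3.9×10⁻¹²
s = 3.9×10⁻¹² mol/L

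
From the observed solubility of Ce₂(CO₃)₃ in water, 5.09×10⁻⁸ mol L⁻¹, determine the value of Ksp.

Ksp = 3.69×10⁻³⁵

Ce₂(CO₃)₃(s) ⇌ 2 Ce³⁺(aq) + 3 CO₃²⁻(aq)
With molar solubility s: [Ce³⁺] = 2s, [CO₃²⁻] = 3s.
Ksp = [Ce³⁺]^2[CO₃²⁻]^3 = (2s)^2 · (3s)^3 = 108s^5
Ksp = 108 × (5.09×10⁻⁸)^5 = 3.69×10⁻³⁵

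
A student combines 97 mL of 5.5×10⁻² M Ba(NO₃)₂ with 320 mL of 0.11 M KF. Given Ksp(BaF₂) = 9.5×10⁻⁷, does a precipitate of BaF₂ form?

Yes

The combined volume is 417 mL.
[Ba²⁺] = (5.5×10⁻²)(97)/417 = 1.3×10⁻² M
[F⁻] = (0.11)(320)/417 = 8.4×10⁻² M
Q = [Ba²⁺][F⁻]^2 = 9.1×10⁻⁵
Because Q > Ksp (9.1×10⁻⁵ vs 9.5×10⁻⁷), a precipitate of BaF₂ forms.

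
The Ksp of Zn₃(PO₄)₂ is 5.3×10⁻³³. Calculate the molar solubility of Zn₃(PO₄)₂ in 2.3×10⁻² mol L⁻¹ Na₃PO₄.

Zn₃(PO₄)₂(s) ⇌ 3 Zn²⁺(aq) + 2 PO₄³⁻(aq)
PO₄³⁻ is already present at 2.3×10⁻² mol L⁻¹. If s mol/L of Zn₃(PO₄)₂ dissolves, [Zn²⁺] = 3s while [PO₄³⁻] ≈ 2.3×10⁻² mol L⁻¹.
Ksp = [Zn²⁺]^3[PO₄³⁻]^2 = (3s)^3(2.3×10⁻²)^2
(3s)^3 = 5.3×10⁻³³ / (2.3×10⁻²)^2 = 1.0×10⁻²⁹
s = 7.2×10⁻¹¹ mol L⁻¹

7.2×10⁻¹¹ M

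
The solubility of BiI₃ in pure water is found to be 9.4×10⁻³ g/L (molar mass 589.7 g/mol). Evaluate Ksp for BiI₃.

Convert to molarity: s = 9.4×10⁻³ / 589.7 = 1.594×10⁻⁵ mol/L
BiI₃(s) ⇌ Bi³⁺(aq) + 3 I⁻(aq)
For each mole of BiI₃ that dissolves per liter, [Bi³⁺] = s and [I⁻] = 3s; let s denote this solubility.
Ksp = [Bi³⁺][I⁻]^3 = s · (3s)^3 = 27s^4
Ksp = 27 × (1.594×10⁻⁵)^4 = 1.7×10⁻¹⁸

Ksp = 1.7×10⁻¹⁸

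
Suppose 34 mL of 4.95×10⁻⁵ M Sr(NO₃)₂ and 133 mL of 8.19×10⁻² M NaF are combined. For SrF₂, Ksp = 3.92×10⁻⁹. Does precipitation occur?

Total volume after mixing = 34 + 133 = 167 mL.
[Sr²⁺] = (4.95×10⁻⁵)(34)/167 = 1.01×10⁻⁵ M
[F⁻] = (8.19×10⁻²)(133)/167 = 6.52×10⁻² M
Q = [Sr²⁺][F⁻]^2 = 4.29×10⁻⁸
Since Q (4.29×10⁻⁸) exceeds Ksp (3.92×10⁻⁹), SrF₂ will precipitate.

Yes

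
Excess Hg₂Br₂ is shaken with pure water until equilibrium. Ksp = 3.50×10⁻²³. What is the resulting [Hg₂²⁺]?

2.06×10⁻⁸ M

Hg₂Br₂(s) ⇌ Hg₂²⁺(aq) + 2 Br⁻(aq)
Call the molar solubility s, so that [Hg₂²⁺] = s and [Br⁻] = 2s.
Ksp = [Hg₂²⁺][Br⁻]^2 = s · (2s)^2 = 4s^3 = 3.50×10⁻²³
s = 2.06×10⁻⁸ M
[Hg₂²⁺] = s = 2.06×10⁻⁸ M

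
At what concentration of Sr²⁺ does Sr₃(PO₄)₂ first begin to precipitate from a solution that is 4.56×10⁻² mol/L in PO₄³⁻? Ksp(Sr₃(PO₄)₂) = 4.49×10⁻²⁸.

A salt starts to precipitate once the ion product Q reaches its Ksp.
Sr₃(PO₄)₂(s) ⇌ 3 Sr²⁺(aq) + 2 PO₄³⁻(aq)
Ksp = [Sr²⁺]^3[PO₄³⁻]^2 = [Sr²⁺]^3(4.56×10⁻²)^2
[Sr²⁺]^3 = 4.49×10⁻²⁸ / (4.56×10⁻²)^2 = 2.16×10⁻²⁵
[Sr²⁺] = 6.00×10⁻⁹ mol/L

6.00×10⁻⁹ M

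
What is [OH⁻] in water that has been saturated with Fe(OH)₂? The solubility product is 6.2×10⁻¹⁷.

Fe(OH)₂(s) ⇌ Fe²⁺(aq) + 2 OH⁻(aq)
With molar solubility s: [Fe²⁺] = s, [OH⁻] = 2s.
Ksp = [Fe²⁺][OH⁻]^2 = s · (2s)^2 = 4s^3 = 6.2×10⁻¹⁷
s = 2.5×10⁻⁶ M
[OH⁻] = 2s = 5.0×10⁻⁶ M

5.0×10⁻⁶ M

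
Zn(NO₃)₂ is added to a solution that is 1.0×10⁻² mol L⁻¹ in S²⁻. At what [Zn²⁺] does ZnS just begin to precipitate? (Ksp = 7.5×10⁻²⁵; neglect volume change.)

Each salt precipitates once Q = Ksp for that salt.
ZnS(s) ⇌ Zn²⁺(aq) + S²⁻(aq)
Ksp = [Zn²⁺][S²⁻] = [Zn²⁺](1.0×10⁻²)
[Zn²⁺] = 7.5×10⁻²⁵ / (1.0×10⁻²) = 7.5×10⁻²³
[Zn²⁺] = 7.5×10⁻²³ mol L⁻¹

7.5×10⁻²³ M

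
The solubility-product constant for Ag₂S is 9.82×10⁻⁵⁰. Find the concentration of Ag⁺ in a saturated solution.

5.81×10⁻¹⁷ M

Ag₂S(s) ⇌ 2 Ag⁺(aq) + S²⁻(aq)
With molar solubility s: [Ag⁺] = 2s, [S²⁻] = s.
Ksp = [Ag⁺]^2[S²⁻] = (2s)^2 · s = 4s^3 = 9.82×10⁻⁵⁰
s = 2.91×10⁻¹⁷ M
[Ag⁺] = 2s = 5.81×10⁻¹⁷ M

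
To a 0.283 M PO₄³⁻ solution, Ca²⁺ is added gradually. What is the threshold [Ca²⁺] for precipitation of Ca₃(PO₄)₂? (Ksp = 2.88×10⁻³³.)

Each salt precipitates once Q = Ksp for that salt.
Ca₃(PO₄)₂(s) ⇌ 3 Ca²⁺(aq) + 2 PO₄³⁻(aq)
Ksp = [Ca²⁺]^3[PO₄³⁻]^2 = [Ca²⁺]^3(0.283)^2
[Ca²⁺]^3 = 2.88×10⁻³³ / (0.283)^2 = 3.60×10⁻³²
[Ca²⁺] = 3.30×10⁻¹¹ M

3.30×10⁻¹¹ M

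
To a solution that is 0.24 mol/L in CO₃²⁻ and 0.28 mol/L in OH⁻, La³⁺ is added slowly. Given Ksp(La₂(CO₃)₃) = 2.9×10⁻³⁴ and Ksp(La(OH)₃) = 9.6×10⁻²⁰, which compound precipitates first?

Precipitation begins when Q = Ksp.
For La₂(CO₃)₃: [La³⁺] = (Ksp/[CO₃²⁻]^3)^(1/2) = 1.4×10⁻¹⁶ mol/L
For La(OH)₃: [La³⁺] = (Ksp/[OH⁻]^3) = 4.4×10⁻¹⁸ mol/L
La(OH)₃ requires the lower [La³⁺], so it precipitates first.

La(OH)₃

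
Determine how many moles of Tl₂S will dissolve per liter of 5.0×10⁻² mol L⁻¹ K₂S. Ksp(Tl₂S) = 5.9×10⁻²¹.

1.7×10⁻¹⁰ M

Tl₂S(s) ⇌ 2 Tl⁺(aq) + S²⁻(aq)
With S²⁻ already at 5.0×10⁻² mol L⁻¹ and s small, take [S²⁻] ≈ 5.0×10⁻² mol L⁻¹ and [Tl⁺] = 2s.
Ksp = [Tl⁺]^2[S²⁻] = (2s)^2(5.0×10⁻²)
(2s)^2 = 5.9×10⁻²¹ / (5.0×10⁻²) = 1.2×10⁻¹⁹
s = 1.7×10⁻¹⁰ mol L⁻¹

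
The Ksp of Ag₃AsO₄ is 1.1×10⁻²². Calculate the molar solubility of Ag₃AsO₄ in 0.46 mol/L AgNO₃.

Ag₃AsO₄(s) ⇌ 3 Ag⁺(aq) + AsO₄³⁻(aq)
Ag⁺ is already present at 0.46 mol/L. If s mol/L of Ag₃AsO₄ dissolves, [AsO₄³⁻] = s while [Ag⁺] ≈ 0.46 mol/L.
Ksp = [Ag⁺]^3[AsO₄³⁻] = (0.46)^3s
s = 1.1×10⁻²² / (0.46)^3 = 1.1×10⁻²¹
s = 1.1×10⁻²¹ mol/L

1.1×10⁻²¹ M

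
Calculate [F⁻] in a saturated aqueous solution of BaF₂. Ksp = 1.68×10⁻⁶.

1.50×10⁻² M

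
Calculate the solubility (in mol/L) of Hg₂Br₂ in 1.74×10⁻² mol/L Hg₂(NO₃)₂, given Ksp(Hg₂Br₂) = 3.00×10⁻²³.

2.08×10⁻¹¹ M

Hg₂Br₂(s) ⇌ Hg₂²⁺(aq) + 2 Br⁻(aq)
With Hg₂²⁺ already at 1.74×10⁻² mol/L and s small, take [Hg₂²⁺] ≈ 1.74×10⁻² mol/L and [Br⁻] = 2s.
Ksp = [Hg₂²⁺][Br⁻]^2 = (1.74×10⁻²)(2s)^2
(2s)^2 = 3.00×10⁻²³ / (1.74×10⁻²) = 1.72×10⁻²¹
s = 2.08×10⁻¹¹ mol/L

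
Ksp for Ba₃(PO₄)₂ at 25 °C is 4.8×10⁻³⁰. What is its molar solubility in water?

Ba₃(PO₄)₂(s) ⇌ 3 Ba²⁺(aq) + 2 PO₄³⁻(aq)
Let s be the molar solubility. Then [Ba²⁺] = 3s and [PO₄³⁻] = 2s.
Ksp = [Ba²⁺]^3[PO₄³⁻]^2 = (3s)^3 · (2s)^2 = 108s^5
108s^5 = 4.8×10⁻³⁰  ⇒  s^5 = 4.4×10⁻³²
s = 5.4×10⁻⁷ mol L⁻¹

5.4×10⁻⁷ M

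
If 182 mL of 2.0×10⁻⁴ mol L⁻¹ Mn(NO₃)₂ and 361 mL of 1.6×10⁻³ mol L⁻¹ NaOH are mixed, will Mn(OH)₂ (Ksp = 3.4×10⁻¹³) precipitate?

Yes

The combined volume is 543 mL.
[Mn²⁺] = (2.0×10⁻⁴)(182)/543 = 6.7×10⁻⁵ mol L⁻¹
[OH⁻] = (1.6×10⁻³)(361)/543 = 1.1×10⁻³ mol L⁻¹
Q = [Mn²⁺][OH⁻]^2 = 7.6×10⁻¹¹
Because Q > Ksp (7.6×10⁻¹¹ vs 3.4×10⁻¹³), a precipitate of Mn(OH)₂ forms.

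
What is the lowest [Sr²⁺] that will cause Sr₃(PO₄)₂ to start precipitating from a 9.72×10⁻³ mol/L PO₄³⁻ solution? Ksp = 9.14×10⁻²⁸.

A salt starts to precipitate once the ion product Q reaches its Ksp.
Sr₃(PO₄)₂(s) ⇌ 3 Sr²⁺(aq) + 2 PO₄³⁻(aq)
Ksp = [Sr²⁺]^3[PO₄³⁻]^2 = [Sr²⁺]^3(9.72×10⁻³)^2
[Sr²⁺]^3 = 9.14×10⁻²⁸ / (9.72×10⁻³)^2 = 9.67×10⁻²⁴
[Sr²⁺] = 2.13×10⁻⁸ mol/L

2.13×10⁻⁸ M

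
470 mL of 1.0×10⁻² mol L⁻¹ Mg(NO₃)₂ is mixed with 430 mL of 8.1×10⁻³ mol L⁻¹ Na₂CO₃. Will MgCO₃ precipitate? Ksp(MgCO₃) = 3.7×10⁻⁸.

Yes

After mixing, V = 470 mL + 430 mL = 900 mL.
[Mg²⁺] = (1.0×10⁻²)(470)/900 = 5.2×10⁻³ mol L⁻¹
[CO₃²⁻] = (8.1×10⁻³)(430)/900 = 3.9×10⁻³ mol L⁻¹
Q = [Mg²⁺][CO₃²⁻] = 2.0×10⁻⁵
Since Q (2.0×10⁻⁵) exceeds Ksp (3.7×10⁻⁸), MgCO₃ will precipitate.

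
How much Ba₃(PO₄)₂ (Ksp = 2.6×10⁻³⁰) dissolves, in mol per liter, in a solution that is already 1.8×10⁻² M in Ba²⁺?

3.3×10⁻¹³ M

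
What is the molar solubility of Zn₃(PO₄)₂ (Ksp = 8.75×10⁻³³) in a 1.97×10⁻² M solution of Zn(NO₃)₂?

1.69×10⁻¹⁴ M

Zn₃(PO₄)₂(s) ⇌ 3 Zn²⁺(aq) + 2 PO₄³⁻(aq)
Zn²⁺ is already present at 1.97×10⁻² M. If s mol/L of Zn₃(PO₄)₂ dissolves, [PO₄³⁻] = 2s while [Zn²⁺] ≈ 1.97×10⁻² M.
Ksp = [Zn²⁺]^3[PO₄³⁻]^2 = (1.97×10⁻²)^3(2s)^2
(2s)^2 = 8.75×10⁻³³ / (1.97×10⁻²)^3 = 1.14×10⁻²⁷
s = 1.69×10⁻¹⁴ M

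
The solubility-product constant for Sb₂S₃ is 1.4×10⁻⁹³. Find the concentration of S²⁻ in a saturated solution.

3.2×10⁻¹⁹ M

Sb₂S₃(s) ⇌ 2 Sb³⁺(aq) + 3 S²⁻(aq)
If s mol/L of Sb₂S₃ dissolves, [Sb³⁺] = 2s and [S²⁻] = 3s.
Ksp = [Sb³⁺]^2[S²⁻]^3 = (2s)^2 · (3s)^3 = 108s^5 = 1.4×10⁻⁹³
s = 1.1×10⁻¹⁹ mol/L
[S²⁻] = 3s = 3.2×10⁻¹⁹ mol/L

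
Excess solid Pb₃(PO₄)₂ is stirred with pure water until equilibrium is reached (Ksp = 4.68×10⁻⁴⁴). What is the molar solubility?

8.46×10⁻¹⁰ M

Pb₃(PO₄)₂(s) ⇌ 3 Pb²⁺(aq) + 2 PO₄³⁻(aq)
Let s be the molar solubility. Then [Pb²⁺] = 3s and [PO₄³⁻] = 2s.
Ksp = [Pb²⁺]^3[PO₄³⁻]^2 = (3s)^3 · (2s)^2 = 108s^5
108s^5 = 4.68×10⁻⁴⁴  ⇒  s^5 = 4.33×10⁻⁴⁶
Taking the 5th root, s = 8.46×10⁻¹⁰ M.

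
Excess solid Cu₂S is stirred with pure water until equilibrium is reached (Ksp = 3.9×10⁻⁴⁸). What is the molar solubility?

9.9×10⁻¹⁷ M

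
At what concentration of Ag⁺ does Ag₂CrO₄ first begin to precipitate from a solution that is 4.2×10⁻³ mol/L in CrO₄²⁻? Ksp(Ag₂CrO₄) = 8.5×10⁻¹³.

1.4×10⁻⁵ M

Precipitation of each salt begins when its ion product equals Ksp.
Ag₂CrO₄(s) ⇌ 2 Ag⁺(aq) + CrO₄²⁻(aq)
Ksp = [Ag⁺]^2[CrO₄²⁻] = [Ag⁺]^2(4.2×10⁻³)
[Ag⁺]^2 = 8.5×10⁻¹³ / (4.2×10⁻³) = 2.0×10⁻¹⁰
[Ag⁺] = 1.4×10⁻⁵ mol/L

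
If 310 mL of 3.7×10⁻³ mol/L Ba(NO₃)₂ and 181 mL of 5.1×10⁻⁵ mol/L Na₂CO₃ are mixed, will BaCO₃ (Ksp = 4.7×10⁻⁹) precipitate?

Yes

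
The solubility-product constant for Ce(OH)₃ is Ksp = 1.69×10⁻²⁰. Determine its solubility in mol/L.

Ce(OH)₃(s) ⇌ Ce³⁺(aq) + 3 OH⁻(aq)
Let s be the molar solubility. Then [Ce³⁺] = s and [OH⁻] = 3s.
Ksp = [Ce³⁺][OH⁻]^3 = s · (3s)^3 = 27s^4
27s^4 = 1.69×10⁻²⁰  ⇒  s^4 = 6.26×10⁻²²
s = 5.00×10⁻⁶ M

5.00×10⁻⁶ M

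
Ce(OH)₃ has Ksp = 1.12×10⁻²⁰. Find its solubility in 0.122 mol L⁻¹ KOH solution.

6.17×10⁻¹⁸ M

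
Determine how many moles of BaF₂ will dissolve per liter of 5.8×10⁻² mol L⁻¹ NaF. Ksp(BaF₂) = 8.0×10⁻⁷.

BaF₂(s) ⇌ Ba²⁺(aq) + 2 F⁻(aq)
The solution already contains F⁻ at 5.8×10⁻² mol L⁻¹. Let s be the molar solubility of BaF₂.
[F⁻] ≈ 5.8×10⁻² mol L⁻¹ (common ion dominates); [Ba²⁺] = s.
Ksp = [Ba²⁺][F⁻]^2 = s(5.8×10⁻²)^2
s = 8.0×10⁻⁷ / (5.8×10⁻²)^2 = 2.4×10⁻⁴
s = 2.4×10⁻⁴ mol L⁻¹

2.4×10⁻⁴ M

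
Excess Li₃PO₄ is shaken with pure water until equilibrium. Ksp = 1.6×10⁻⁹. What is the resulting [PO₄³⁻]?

Li₃PO₄(s) ⇌ 3 Li⁺(aq) + PO₄³⁻(aq)
If s mol/L of Li₃PO₄ dissolves, [Li⁺] = 3s and [PO₄³⁻] = s.
Ksp = [Li⁺]^3[PO₄³⁻] = (3s)^3 · s = 27s^4 = 1.6×10⁻⁹
s = 2.8×10⁻³ mol L⁻¹
[PO₄³⁻] = s = 2.8×10⁻³ mol L⁻¹

2.8×10⁻³ M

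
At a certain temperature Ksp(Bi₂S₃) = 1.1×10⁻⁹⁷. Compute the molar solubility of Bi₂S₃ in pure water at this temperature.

Bi₂S₃(s) ⇌ 2 Bi³⁺(aq) + 3 S²⁻(aq)
Let s be the molar solubility. Then [Bi³⁺] = 2s and [S²⁻] = 3s.
Ksp = [Bi³⁺]^2[S²⁻]^3 = (2s)^2 · (3s)^3 = 108s^5
108s^5 = 1.1×10⁻⁹⁷  ⇒  s^5 = 1.0×10⁻⁹⁹
Taking the 5th root, s = 1.6×10⁻²⁰ M.

1.6×10⁻²⁰ M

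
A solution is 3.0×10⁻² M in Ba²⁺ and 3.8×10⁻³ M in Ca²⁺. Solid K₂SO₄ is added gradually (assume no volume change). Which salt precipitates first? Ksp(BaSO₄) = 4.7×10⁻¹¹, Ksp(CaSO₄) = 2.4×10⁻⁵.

Each salt precipitates once Q = Ksp for that salt.
For BaSO₄: [SO₄²⁻] = (Ksp/[Ba²⁺]) = 1.6×10⁻⁹ M
For CaSO₄: [SO₄²⁻] = (Ksp/[Ca²⁺]) = 6.3×10⁻³ M
BaSO₄ requires the lower [SO₄²⁻], so it precipitates first.

BaSO₄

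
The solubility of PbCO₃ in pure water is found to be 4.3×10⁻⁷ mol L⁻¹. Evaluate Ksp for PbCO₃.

Ksp = 1.8×10⁻¹³

PbCO₃(s) ⇌ Pb²⁺(aq) + CO₃²⁻(aq)
If s mol/L of PbCO₃ dissolves, [Pb²⁺] = s and [CO₃²⁻] = s.
Ksp = [Pb²⁺][CO₃²⁻] = s · s = s^2
Ksp = (4.3×10⁻⁷)^2 = 1.8×10⁻¹³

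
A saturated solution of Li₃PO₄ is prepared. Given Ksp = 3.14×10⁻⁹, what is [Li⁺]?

9.85×10⁻³ M

Li₃PO₄(s) ⇌ 3 Li⁺(aq) + PO₄³⁻(aq)
Call the molar solubility s, so that [Li⁺] = 3s and [PO₄³⁻] = s.
Ksp = [Li⁺]^3[PO₄³⁻] = (3s)^3 · s = 27s^4 = 3.14×10⁻⁹
s = 3.28×10⁻³ mol/L
[Li⁺] = 3s = 9.85×10⁻³ mol/L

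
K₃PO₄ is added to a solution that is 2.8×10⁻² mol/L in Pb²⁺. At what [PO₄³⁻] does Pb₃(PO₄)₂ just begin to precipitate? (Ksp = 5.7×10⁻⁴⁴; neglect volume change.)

5.1×10⁻²⁰ M

Precipitation begins when Q = Ksp.
Pb₃(PO₄)₂(s) ⇌ 3 Pb²⁺(aq) + 2 PO₄³⁻(aq)
Ksp = [Pb²⁺]^3[PO₄³⁻]^2 = [PO₄³⁻]^2(2.8×10⁻²)^3
[PO₄³⁻]^2 = 5.7×10⁻⁴⁴ / (2.8×10⁻²)^3 = 2.6×10⁻³⁹
[PO₄³⁻] = 5.1×10⁻²⁰ mol/L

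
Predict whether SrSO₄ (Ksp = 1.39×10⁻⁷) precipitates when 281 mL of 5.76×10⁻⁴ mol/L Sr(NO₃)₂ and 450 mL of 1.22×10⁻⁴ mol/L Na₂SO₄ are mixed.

Total volume after mixing = 281 + 450 = 731 mL.
[Sr²⁺] = (5.76×10⁻⁴)(281)/731 = 2.21×10⁻⁴ mol/L
[SO₄²⁻] = (1.22×10⁻⁴)(450)/731 = 7.51×10⁻⁵ mol/L
Q = [Sr²⁺][SO₄²⁻] = 1.66×10⁻⁸
Q = 1.66×10⁻⁸ < Ksp = 1.39×10⁻⁷, so the solution is unsaturated and no precipitate forms.

No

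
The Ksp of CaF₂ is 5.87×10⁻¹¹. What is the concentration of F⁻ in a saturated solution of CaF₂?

4.90×10⁻⁴ M

CaF₂(s) ⇌ Ca²⁺(aq) + 2 F⁻(aq)
Let s be the molar solubility. Then [Ca²⁺] = s and [F⁻] = 2s.
Ksp = [Ca²⁺][F⁻]^2 = s · (2s)^2 = 4s^3 = 5.87×10⁻¹¹
s = 2.45×10⁻⁴ mol/L
[F⁻] = 2s = 4.90×10⁻⁴ mol/L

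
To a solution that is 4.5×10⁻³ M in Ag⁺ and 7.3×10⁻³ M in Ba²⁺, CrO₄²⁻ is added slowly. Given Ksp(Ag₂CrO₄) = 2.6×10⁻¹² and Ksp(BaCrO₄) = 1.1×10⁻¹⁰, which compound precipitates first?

BaCrO₄

A salt starts to precipitate once the ion product Q reaches its Ksp.
For Ag₂CrO₄: [CrO₄²⁻] = (Ksp/[Ag⁺]^2) = 1.3×10⁻⁷ M
For BaCrO₄: [CrO₄²⁻] = (Ksp/[Ba²⁺]) = 1.5×10⁻⁸ M
Since BaCrO₄ needs less CrO₄²⁻ to reach saturation, it precipitates first.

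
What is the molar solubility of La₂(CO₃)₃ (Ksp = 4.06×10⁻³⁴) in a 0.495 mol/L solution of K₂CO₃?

La₂(CO₃)₃(s) ⇌ 2 La³⁺(aq) + 3 CO₃²⁻(aq)
The solution already contains CO₃²⁻ at 0.495 mol/L. Let s be the molar solubility of La₂(CO₃)₃.
[CO₃²⁻] ≈ 0.495 mol/L (common ion dominates); [La³⁺] = 2s.
Ksp = [La³⁺]^2[CO₃²⁻]^3 = (2s)^2(0.495)^3
(2s)^2 = 4.06×10⁻³⁴ / (0.495)^3 = 3.35×10⁻³³
s = 2.89×10⁻¹⁷ mol/L

2.89×10⁻¹⁷ M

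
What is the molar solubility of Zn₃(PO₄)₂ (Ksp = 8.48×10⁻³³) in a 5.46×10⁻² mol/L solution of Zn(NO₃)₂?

Zn₃(PO₄)₂(s) ⇌ 3 Zn²⁺(aq) + 2 PO₄³⁻(aq)
With Zn²⁺ already at 5.46×10⁻² mol/L and s small, take [Zn²⁺] ≈ 5.46×10⁻² mol/L and [PO₄³⁻] = 2s.
Ksp = [Zn²⁺]^3[PO₄³⁻]^2 = (5.46×10⁻²)^3(2s)^2
(2s)^2 = 8.48×10⁻³³ / (5.46×10⁻²)^3 = 5.21×10⁻²⁹
s = 3.61×10⁻¹⁵ mol/L

3.61×10⁻¹⁵ M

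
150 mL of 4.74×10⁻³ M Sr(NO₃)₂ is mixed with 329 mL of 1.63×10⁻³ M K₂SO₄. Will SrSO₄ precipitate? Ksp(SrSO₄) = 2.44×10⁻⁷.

Total volume after mixing = 150 + 329 = 479 mL.
[Sr²⁺] = (4.74×10⁻³)(150)/479 = 1.48×10⁻³ M
[SO₄²⁻] = (1.63×10⁻³)(329)/479 = 1.12×10⁻³ M
Q = [Sr²⁺][SO₄²⁻] = 1.66×10⁻⁶
Because Q > Ksp (1.66×10⁻⁶ vs 2.44×10⁻⁷), a precipitate of SrSO₄ forms.

Yes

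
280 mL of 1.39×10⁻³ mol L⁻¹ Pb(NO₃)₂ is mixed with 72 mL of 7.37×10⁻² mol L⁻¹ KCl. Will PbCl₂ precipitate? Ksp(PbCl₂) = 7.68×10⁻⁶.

The combined volume is 352 mL.
[Pb²⁺] = (1.39×10⁻³)(280)/352 = 1.11×10⁻³ mol L⁻¹
[Cl⁻] = (7.37×10⁻²)(72)/352 = 1.51×10⁻² mol L⁻¹
Q = [Pb²⁺][Cl⁻]^2 = 2.51×10⁻⁷
Q = 2.51×10⁻⁷ < Ksp = 7.68×10⁻⁶, so the solution is unsaturated and no precipitate forms.

No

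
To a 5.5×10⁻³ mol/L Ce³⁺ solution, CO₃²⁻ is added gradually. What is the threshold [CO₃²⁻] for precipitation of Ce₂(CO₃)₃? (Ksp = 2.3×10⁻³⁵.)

The threshold for precipitation is Q = Ksp.
Ce₂(CO₃)₃(s) ⇌ 2 Ce³⁺(aq) + 3 CO₃²⁻(aq)
Ksp = [Ce³⁺]^2[CO₃²⁻]^3 = [CO₃²⁻]^3(5.5×10⁻³)^2
[CO₃²⁻]^3 = 2.3×10⁻³⁵ / (5.5×10⁻³)^2 = 7.6×10⁻³¹
[CO₃²⁻] = 9.1×10⁻¹¹ mol/L

9.1×10⁻¹¹ M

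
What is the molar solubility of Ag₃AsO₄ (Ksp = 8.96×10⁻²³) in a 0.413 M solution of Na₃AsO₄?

2.00×10⁻⁸ M

Ag₃AsO₄(s) ⇌ 3 Ag⁺(aq) + AsO₄³⁻(aq)
The solution already contains AsO₄³⁻ at 0.413 M. Let s be the molar solubility of Ag₃AsO₄.
[AsO₄³⁻] ≈ 0.413 M (common ion dominates); [Ag⁺] = 3s.
Ksp = [Ag⁺]^3[AsO₄³⁻] = (3s)^3(0.413)
(3s)^3 = 8.96×10⁻²³ / (0.413) = 2.17×10⁻²²
s = 2.00×10⁻⁸ M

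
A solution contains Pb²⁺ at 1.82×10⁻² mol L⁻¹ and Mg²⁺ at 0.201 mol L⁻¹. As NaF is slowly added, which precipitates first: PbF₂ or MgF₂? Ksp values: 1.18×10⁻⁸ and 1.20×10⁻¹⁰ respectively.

Each salt precipitates once Q = Ksp for that salt.
For PbF₂: [F⁻] = (Ksp/[Pb²⁺])^(1/2) = 8.05×10⁻⁴ mol L⁻¹
For MgF₂: [F⁻] = (Ksp/[Mg²⁺])^(1/2) = 2.44×10⁻⁵ mol L⁻¹
MgF₂ requires the lower [F⁻], so it precipitates first.

MgF₂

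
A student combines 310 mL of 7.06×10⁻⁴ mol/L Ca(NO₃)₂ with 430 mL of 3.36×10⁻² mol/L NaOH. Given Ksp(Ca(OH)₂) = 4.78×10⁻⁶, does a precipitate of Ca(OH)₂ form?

The combined volume is 740 mL.
[Ca²⁺] = (7.06×10⁻⁴)(310)/740 = 2.96×10⁻⁴ mol/L
[OH⁻] = (3.36×10⁻²)(430)/740 = 1.95×10⁻² mol/L
Q = [Ca²⁺][OH⁻]^2 = 1.13×10⁻⁷
Q = 1.13×10⁻⁷ < Ksp = 4.78×10⁻⁶, so the solution is unsaturated and no precipitate forms.

No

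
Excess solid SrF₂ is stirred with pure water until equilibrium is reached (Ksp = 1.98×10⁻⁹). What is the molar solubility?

SrF₂(s) ⇌ Sr²⁺(aq) + 2 F⁻(aq)
With molar solubility s: [Sr²⁺] = s, [F⁻] = 2s.
Ksp = [Sr²⁺][F⁻]^2 = s · (2s)^2 = 4s^3
4s^3 = 1.98×10⁻⁹  ⇒  s^3 = 4.95×10⁻¹⁰
s = 7.91×10⁻⁴ M

7.91×10⁻⁴ M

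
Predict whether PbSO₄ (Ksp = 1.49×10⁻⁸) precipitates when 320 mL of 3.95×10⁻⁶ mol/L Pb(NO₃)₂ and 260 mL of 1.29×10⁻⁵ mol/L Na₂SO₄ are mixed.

The combined volume is 580 mL.
[Pb²⁺] = (3.95×10⁻⁶)(320)/580 = 2.18×10⁻⁶ mol/L
[SO₄²⁻] = (1.29×10⁻⁵)(260)/580 = 5.78×10⁻⁶ mol/L
Q = [Pb²⁺][SO₄²⁻] = 1.26×10⁻¹¹
Since Q (1.26×10⁻¹¹) is less than Ksp (1.49×10⁻⁸), no PbSO₄ precipitates.

No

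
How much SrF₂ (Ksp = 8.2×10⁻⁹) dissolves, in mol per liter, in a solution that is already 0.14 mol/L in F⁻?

4.2×10⁻⁷ M

SrF₂(s) ⇌ Sr²⁺(aq) + 2 F⁻(aq)
Let s be the solubility of SrF₂ here. The common ion gives [F⁻] ≈ 0.14 mol/L, and [Sr²⁺] = s.
Ksp = [Sr²⁺][F⁻]^2 = s(0.14)^2
s = 8.2×10⁻⁹ / (0.14)^2 = 4.2×10⁻⁷
s = 4.2×10⁻⁷ mol/L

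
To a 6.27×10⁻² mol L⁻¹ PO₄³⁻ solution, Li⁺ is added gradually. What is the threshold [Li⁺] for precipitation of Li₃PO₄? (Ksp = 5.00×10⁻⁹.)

4.30×10⁻³ M

Each salt precipitates once Q = Ksp for that salt.
Li₃PO₄(s) ⇌ 3 Li⁺(aq) + PO₄³⁻(aq)
Ksp = [Li⁺]^3[PO₄³⁻] = [Li⁺]^3(6.27×10⁻²)
[Li⁺]^3 = 5.00×10⁻⁹ / (6.27×10⁻²) = 7.97×10⁻⁸
[Li⁺] = 4.30×10⁻³ mol L⁻¹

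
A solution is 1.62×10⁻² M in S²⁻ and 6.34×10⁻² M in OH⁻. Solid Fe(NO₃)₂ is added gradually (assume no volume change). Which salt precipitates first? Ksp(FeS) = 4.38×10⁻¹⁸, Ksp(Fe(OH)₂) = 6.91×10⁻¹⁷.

FeS

Each salt precipitates once Q = Ksp for that salt.
For FeS: [Fe²⁺] = (Ksp/[S²⁻]) = 2.70×10⁻¹⁶ M
For Fe(OH)₂: [Fe²⁺] = (Ksp/[OH⁻]^2) = 1.72×10⁻¹⁴ M
FeS requires the lower [Fe²⁺], so it precipitates first.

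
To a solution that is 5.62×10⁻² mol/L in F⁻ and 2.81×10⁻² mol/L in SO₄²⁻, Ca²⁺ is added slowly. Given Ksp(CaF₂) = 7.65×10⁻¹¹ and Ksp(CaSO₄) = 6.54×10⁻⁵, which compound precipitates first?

Each salt precipitates once Q = Ksp for that salt.
For CaF₂: [Ca²⁺] = (Ksp/[F⁻]^2) = 2.42×10⁻⁸ mol/L
For CaSO₄: [Ca²⁺] = (Ksp/[SO₄²⁻]) = 2.33×10⁻³ mol/L
Since CaF₂ needs less Ca²⁺ to reach saturation, it precipitates first.

CaF₂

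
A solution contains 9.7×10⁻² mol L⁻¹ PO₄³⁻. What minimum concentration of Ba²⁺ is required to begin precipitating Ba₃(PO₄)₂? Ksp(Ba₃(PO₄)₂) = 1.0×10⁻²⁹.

1.0×10⁻⁹ M

Precipitation of each salt begins when its ion product equals Ksp.
Ba₃(PO₄)₂(s) ⇌ 3 Ba²⁺(aq) + 2 PO₄³⁻(aq)
Ksp = [Ba²⁺]^3[PO₄³⁻]^2 = [Ba²⁺]^3(9.7×10⁻²)^2
[Ba²⁺]^3 = 1.0×10⁻²⁹ / (9.7×10⁻²)^2 = 1.1×10⁻²⁷
[Ba²⁺] = 1.0×10⁻⁹ mol L⁻¹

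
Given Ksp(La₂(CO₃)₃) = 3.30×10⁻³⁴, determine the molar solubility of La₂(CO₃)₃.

La₂(CO₃)₃(s) ⇌ 2 La³⁺(aq) + 3 CO₃²⁻(aq)
For each mole of La₂(CO₃)₃ that dissolves per liter, [La³⁺] = 2s and [CO₃²⁻] = 3s; let s denote this solubility.
Ksp = [La³⁺]^2[CO₃²⁻]^3 = (2s)^2 · (3s)^3 = 108s^5
108s^5 = 3.30×10⁻³⁴  ⇒  s^5 = 3.06×10⁻³⁶
Taking the 5th root, s = 7.89×10⁻⁸ mol L⁻¹.

7.89×10⁻⁸ M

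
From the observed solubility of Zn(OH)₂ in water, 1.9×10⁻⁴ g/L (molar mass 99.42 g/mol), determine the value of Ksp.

Ksp = 2.8×10⁻¹⁷

s = (1.9×10⁻⁴ g L⁻¹)/(99.42 g mol⁻¹) = 1.911×10⁻⁶ M
Zn(OH)₂(s) ⇌ Zn²⁺(aq) + 2 OH⁻(aq)
Call the molar solubility s, so that [Zn²⁺] = s and [OH⁻] = 2s.
Ksp = [Zn²⁺][OH⁻]^2 = s · (2s)^2 = 4s^3
Ksp = 4 × (1.911×10⁻⁶)^3 = 2.8×10⁻¹⁷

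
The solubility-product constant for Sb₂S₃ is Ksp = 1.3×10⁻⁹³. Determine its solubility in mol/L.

1.0×10⁻¹⁹ M

Sb₂S₃(s) ⇌ 2 Sb³⁺(aq) + 3 S²⁻(aq)
For each mole of Sb₂S₃ that dissolves per liter, [Sb³⁺] = 2s and [S²⁻] = 3s; let s denote this solubility.
Ksp = [Sb³⁺]^2[S²⁻]^3 = (2s)^2 · (3s)^3 = 108s^5
108s^5 = 1.3×10⁻⁹³  ⇒  s^5 = 1.2×10⁻⁹⁵
Taking the 5th root, s = 1.0×10⁻¹⁹ mol/L.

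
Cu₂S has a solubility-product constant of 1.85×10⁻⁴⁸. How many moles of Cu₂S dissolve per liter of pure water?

Cu₂S(s) ⇌ 2 Cu⁺(aq) + S²⁻(aq)
With molar solubility s: [Cu⁺] = 2s, [S²⁻] = s.
Ksp = [Cu⁺]^2[S²⁻] = (2s)^2 · s = 4s^3
4s^3 = 1.85×10⁻⁴⁸  ⇒  s^3 = 4.63×10⁻⁴⁹
Taking the 3rd root, s = 7.73×10⁻¹⁷ M.

7.73×10⁻¹⁷ M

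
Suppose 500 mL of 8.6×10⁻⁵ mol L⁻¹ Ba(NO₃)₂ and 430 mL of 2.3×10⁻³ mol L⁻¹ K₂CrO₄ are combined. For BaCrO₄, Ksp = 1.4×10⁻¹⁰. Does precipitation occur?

After mixing, V = 500 mL + 430 mL = 930 mL.
[Ba²⁺] = (8.6×10⁻⁵)(500)/930 = 4.6×10⁻⁵ mol L⁻¹
[CrO₄²⁻] = (2.3×10⁻³)(430)/930 = 1.1×10⁻³ mol L⁻¹
Q = [Ba²⁺][CrO₄²⁻] = 4.9×10⁻⁸
Since Q (4.9×10⁻⁸) exceeds Ksp (1.4×10⁻¹⁰), BaCrO₄ will precipitate.

Yes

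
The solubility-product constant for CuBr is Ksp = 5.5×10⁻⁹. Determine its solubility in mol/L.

7.4×10⁻⁵ M

CuBr(s) ⇌ Cu⁺(aq) + Br⁻(aq)
Call the molar solubility s, so that [Cu⁺] = s and [Br⁻] = s.
Ksp = [Cu⁺][Br⁻] = s · s = s^2
s^2 = 5.5×10⁻⁹
Taking the 2nd root, s = 7.4×10⁻⁵ mol/L.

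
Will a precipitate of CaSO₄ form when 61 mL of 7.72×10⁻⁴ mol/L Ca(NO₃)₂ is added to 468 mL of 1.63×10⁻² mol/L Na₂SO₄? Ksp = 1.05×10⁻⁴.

No

Total volume after mixing = 61 + 468 = 529 mL.
[Ca²⁺] = (7.72×10⁻⁴)(61)/529 = 8.90×10⁻⁵ mol/L
[SO₄²⁻] = (1.63×10⁻²)(468)/529 = 1.44×10⁻² mol/L
Q = [Ca²⁺][SO₄²⁻] = 1.28×10⁻⁶
Q < Ksp (1.28×10⁻⁶ vs 1.05×10⁻⁴); the solution remains unsaturated and no precipitate forms.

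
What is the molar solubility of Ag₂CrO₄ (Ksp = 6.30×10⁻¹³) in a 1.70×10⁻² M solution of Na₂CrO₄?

3.04×10⁻⁶ M

Ag₂CrO₄(s) ⇌ 2 Ag⁺(aq) + CrO₄²⁻(aq)
CrO₄²⁻ is already present at 1.70×10⁻² M. If s mol/L of Ag₂CrO₄ dissolves, [Ag⁺] = 2s while [CrO₄²⁻] ≈ 1.70×10⁻² M.
Ksp = [Ag⁺]^2[CrO₄²⁻] = (2s)^2(1.70×10⁻²)
(2s)^2 = 6.30×10⁻¹³ / (1.70×10⁻²) = 3.71×10⁻¹¹
s = 3.04×10⁻⁶ M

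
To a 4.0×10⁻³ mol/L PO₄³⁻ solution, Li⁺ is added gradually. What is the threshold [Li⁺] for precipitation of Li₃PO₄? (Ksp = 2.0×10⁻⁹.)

7.9×10⁻³ M

The threshold for precipitation is Q = Ksp.
Li₃PO₄(s) ⇌ 3 Li⁺(aq) + PO₄³⁻(aq)
Ksp = [Li⁺]^3[PO₄³⁻] = [Li⁺]^3(4.0×10⁻³)
[Li⁺]^3 = 2.0×10⁻⁹ / (4.0×10⁻³) = 5.0×10⁻⁷
[Li⁺] = 7.9×10⁻³ mol/L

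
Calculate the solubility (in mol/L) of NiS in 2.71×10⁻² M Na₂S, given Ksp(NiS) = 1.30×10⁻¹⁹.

NiS(s) ⇌ Ni²⁺(aq) + S²⁻(aq)
S²⁻ is already present at 2.71×10⁻² M. If s mol/L of NiS dissolves, [Ni²⁺] = s while [S²⁻] ≈ 2.71×10⁻² M.
Ksp = [Ni²⁺][S²⁻] = s(2.71×10⁻²)
s = 1.30×10⁻¹⁹ / (2.71×10⁻²) = 4.80×10⁻¹⁸
s = 4.80×10⁻¹⁸ M

4.80×10⁻¹⁸ M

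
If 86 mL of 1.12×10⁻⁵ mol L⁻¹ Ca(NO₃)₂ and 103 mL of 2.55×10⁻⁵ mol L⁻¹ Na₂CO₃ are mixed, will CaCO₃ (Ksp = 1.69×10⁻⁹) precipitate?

No

Total volume after mixing = 86 + 103 = 189 mL.
[Ca²⁺] = (1.12×10⁻⁵)(86)/189 = 5.10×10⁻⁶ mol L⁻¹
[CO₃²⁻] = (2.55×10⁻⁵)(103)/189 = 1.39×10⁻⁵ mol L⁻¹
Q = [Ca²⁺][CO₃²⁻] = 7.08×10⁻¹¹
Q = 7.08×10⁻¹¹ < Ksp = 1.69×10⁻⁹, so the solution is unsaturated and no precipitate forms.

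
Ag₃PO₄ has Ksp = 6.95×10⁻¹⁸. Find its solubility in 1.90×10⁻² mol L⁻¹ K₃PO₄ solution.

Ag₃PO₄(s) ⇌ 3 Ag⁺(aq) + PO₄³⁻(aq)
PO₄³⁻ is already present at 1.90×10⁻² mol L⁻¹. If s mol/L of Ag₃PO₄ dissolves, [Ag⁺] = 3s while [PO₄³⁻] ≈ 1.90×10⁻² mol L⁻¹.
Ksp = [Ag⁺]^3[PO₄³⁻] = (3s)^3(1.90×10⁻²)
(3s)^3 = 6.95×10⁻¹⁸ / (1.90×10⁻²) = 3.66×10⁻¹⁶
s = 2.38×10⁻⁶ mol L⁻¹

2.38×10⁻⁶ M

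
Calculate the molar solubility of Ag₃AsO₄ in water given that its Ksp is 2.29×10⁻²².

Ag₃AsO₄(s) ⇌ 3 Ag⁺(aq) + AsO₄³⁻(aq)
With molar solubility s: [Ag⁺] = 3s, [AsO₄³⁻] = s.
Ksp = [Ag⁺]^3[AsO₄³⁻] = (3s)^3 · s = 27s^4
27s^4 = 2.29×10⁻²²  ⇒  s^4 = 8.48×10⁻²⁴
s = (8.48×10⁻²⁴)^(1/4) = 1.71×10⁻⁶ mol/L

1.71×10⁻⁶ M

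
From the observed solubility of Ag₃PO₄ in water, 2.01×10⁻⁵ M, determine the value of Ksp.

Ag₃PO₄(s) ⇌ 3 Ag⁺(aq) + PO₄³⁻(aq)
Call the molar solubility s, so that [Ag⁺] = 3s and [PO₄³⁻] = s.
Ksp = [Ag⁺]^3[PO₄³⁻] = (3s)^3 · s = 27s^4
Ksp = 27 × (2.01×10⁻⁵)^4 = 4.41×10⁻¹⁸

Ksp = 4.41×10⁻¹⁸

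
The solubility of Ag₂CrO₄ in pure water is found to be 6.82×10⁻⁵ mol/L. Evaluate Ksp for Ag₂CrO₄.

Ag₂CrO₄(s) ⇌ 2 Ag⁺(aq) + CrO₄²⁻(aq)
Call the molar solubility s, so that [Ag⁺] = 2s and [CrO₄²⁻] = s.
Ksp = [Ag⁺]^2[CrO₄²⁻] = (2s)^2 · s = 4s^3
Ksp = 4 × (6.82×10⁻⁵)^3 = 1.27×10⁻¹²

Ksp = 1.27×10⁻¹²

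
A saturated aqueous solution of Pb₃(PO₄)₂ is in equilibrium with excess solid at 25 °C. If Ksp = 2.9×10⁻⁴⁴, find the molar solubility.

7.7×10⁻¹⁰ M

Pb₃(PO₄)₂(s) ⇌ 3 Pb²⁺(aq) + 2 PO₄³⁻(aq)
If s mol/L of Pb₃(PO₄)₂ dissolves, [Pb²⁺] = 3s and [PO₄³⁻] = 2s.
Ksp = [Pb²⁺]^3[PO₄³⁻]^2 = (3s)^3 · (2s)^2 = 108s^5
108s^5 = 2.9×10⁻⁴⁴  ⇒  s^5 = 2.7×10⁻⁴⁶
Taking the 5th root, s = 7.7×10⁻¹⁰ M.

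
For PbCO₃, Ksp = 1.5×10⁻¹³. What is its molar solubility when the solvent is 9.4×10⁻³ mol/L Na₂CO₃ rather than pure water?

PbCO₃(s) ⇌ Pb²⁺(aq) + CO₃²⁻(aq)
CO₃²⁻ is already present at 9.4×10⁻³ mol/L. If s mol/L of PbCO₃ dissolves, [Pb²⁺] = s while [CO₃²⁻] ≈ 9.4×10⁻³ mol/L.
Ksp = [Pb²⁺][CO₃²⁻] = s(9.4×10⁻³)
s = 1.5×10⁻¹³ / (9.4×10⁻³) = 1.6×10⁻¹¹
s = 1.6×10⁻¹¹ mol/L

1.6×10⁻¹¹ M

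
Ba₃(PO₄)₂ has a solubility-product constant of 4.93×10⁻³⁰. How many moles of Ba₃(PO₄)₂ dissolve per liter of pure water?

Ba₃(PO₄)₂(s) ⇌ 3 Ba²⁺(aq) + 2 PO₄³⁻(aq)
Let s be the molar solubility. Then [Ba²⁺] = 3s and [PO₄³⁻] = 2s.
Ksp = [Ba²⁺]^3[PO₄³⁻]^2 = (3s)^3 · (2s)^2 = 108s^5
108s^5 = 4.93×10⁻³⁰  ⇒  s^5 = 4.56×10⁻³²
s = (4.56×10⁻³²)^(1/5) = 5.39×10⁻⁷ mol/L

5.39×10⁻⁷ M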